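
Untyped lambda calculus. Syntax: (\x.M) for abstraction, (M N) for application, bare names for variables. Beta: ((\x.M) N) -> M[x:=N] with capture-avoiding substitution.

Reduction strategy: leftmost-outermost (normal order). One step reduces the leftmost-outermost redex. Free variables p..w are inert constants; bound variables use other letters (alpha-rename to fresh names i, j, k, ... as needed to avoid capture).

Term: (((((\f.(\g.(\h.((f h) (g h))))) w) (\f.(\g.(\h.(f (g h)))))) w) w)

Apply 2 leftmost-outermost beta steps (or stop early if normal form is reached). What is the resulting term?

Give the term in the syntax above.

Step 0: (((((\f.(\g.(\h.((f h) (g h))))) w) (\f.(\g.(\h.(f (g h)))))) w) w)
Step 1: ((((\g.(\h.((w h) (g h)))) (\f.(\g.(\h.(f (g h)))))) w) w)
Step 2: (((\h.((w h) ((\f.(\g.(\h.(f (g h))))) h))) w) w)

Answer: (((\h.((w h) ((\f.(\g.(\h.(f (g h))))) h))) w) w)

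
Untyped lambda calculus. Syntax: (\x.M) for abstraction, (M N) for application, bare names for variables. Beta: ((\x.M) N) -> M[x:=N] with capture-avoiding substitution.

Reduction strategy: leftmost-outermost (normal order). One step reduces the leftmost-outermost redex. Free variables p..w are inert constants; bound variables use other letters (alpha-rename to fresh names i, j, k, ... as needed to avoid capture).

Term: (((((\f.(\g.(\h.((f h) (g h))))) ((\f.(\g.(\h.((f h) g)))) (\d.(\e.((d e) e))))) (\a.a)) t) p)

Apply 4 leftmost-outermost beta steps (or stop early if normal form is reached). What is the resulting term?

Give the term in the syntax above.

Answer: ((((\g.(\h.(((\d.(\e.((d e) e))) h) g))) t) ((\a.a) t)) p)

Derivation:
Step 0: (((((\f.(\g.(\h.((f h) (g h))))) ((\f.(\g.(\h.((f h) g)))) (\d.(\e.((d e) e))))) (\a.a)) t) p)
Step 1: ((((\g.(\h.((((\f.(\g.(\h.((f h) g)))) (\d.(\e.((d e) e)))) h) (g h)))) (\a.a)) t) p)
Step 2: (((\h.((((\f.(\g.(\h.((f h) g)))) (\d.(\e.((d e) e)))) h) ((\a.a) h))) t) p)
Step 3: (((((\f.(\g.(\h.((f h) g)))) (\d.(\e.((d e) e)))) t) ((\a.a) t)) p)
Step 4: ((((\g.(\h.(((\d.(\e.((d e) e))) h) g))) t) ((\a.a) t)) p)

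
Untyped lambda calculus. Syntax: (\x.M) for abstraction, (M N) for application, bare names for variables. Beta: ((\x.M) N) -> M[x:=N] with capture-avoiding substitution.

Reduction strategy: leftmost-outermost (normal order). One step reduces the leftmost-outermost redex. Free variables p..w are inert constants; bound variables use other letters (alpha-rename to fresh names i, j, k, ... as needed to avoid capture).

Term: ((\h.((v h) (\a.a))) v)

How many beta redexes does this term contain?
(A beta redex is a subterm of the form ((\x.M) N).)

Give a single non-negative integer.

Term: ((\h.((v h) (\a.a))) v)
  Redex: ((\h.((v h) (\a.a))) v)
Total redexes: 1

Answer: 1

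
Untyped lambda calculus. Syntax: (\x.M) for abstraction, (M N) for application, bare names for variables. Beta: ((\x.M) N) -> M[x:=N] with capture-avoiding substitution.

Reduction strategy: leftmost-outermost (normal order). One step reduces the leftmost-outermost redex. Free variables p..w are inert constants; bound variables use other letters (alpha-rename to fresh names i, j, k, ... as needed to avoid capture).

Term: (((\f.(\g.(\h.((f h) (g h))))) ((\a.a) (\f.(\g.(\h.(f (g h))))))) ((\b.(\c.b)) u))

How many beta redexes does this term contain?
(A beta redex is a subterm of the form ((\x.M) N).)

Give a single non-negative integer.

Answer: 3

Derivation:
Term: (((\f.(\g.(\h.((f h) (g h))))) ((\a.a) (\f.(\g.(\h.(f (g h))))))) ((\b.(\c.b)) u))
  Redex: ((\f.(\g.(\h.((f h) (g h))))) ((\a.a) (\f.(\g.(\h.(f (g h)))))))
  Redex: ((\a.a) (\f.(\g.(\h.(f (g h))))))
  Redex: ((\b.(\c.b)) u)
Total redexes: 3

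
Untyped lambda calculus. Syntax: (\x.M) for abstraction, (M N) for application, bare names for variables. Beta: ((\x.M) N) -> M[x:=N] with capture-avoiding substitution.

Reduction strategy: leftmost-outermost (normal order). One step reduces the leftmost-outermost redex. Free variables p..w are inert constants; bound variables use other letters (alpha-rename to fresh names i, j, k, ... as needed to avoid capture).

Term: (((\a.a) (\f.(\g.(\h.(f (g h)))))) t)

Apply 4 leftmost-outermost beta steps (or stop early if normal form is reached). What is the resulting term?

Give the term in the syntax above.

Step 0: (((\a.a) (\f.(\g.(\h.(f (g h)))))) t)
Step 1: ((\f.(\g.(\h.(f (g h))))) t)
Step 2: (\g.(\h.(t (g h))))
Step 3: (normal form reached)

Answer: (\g.(\h.(t (g h))))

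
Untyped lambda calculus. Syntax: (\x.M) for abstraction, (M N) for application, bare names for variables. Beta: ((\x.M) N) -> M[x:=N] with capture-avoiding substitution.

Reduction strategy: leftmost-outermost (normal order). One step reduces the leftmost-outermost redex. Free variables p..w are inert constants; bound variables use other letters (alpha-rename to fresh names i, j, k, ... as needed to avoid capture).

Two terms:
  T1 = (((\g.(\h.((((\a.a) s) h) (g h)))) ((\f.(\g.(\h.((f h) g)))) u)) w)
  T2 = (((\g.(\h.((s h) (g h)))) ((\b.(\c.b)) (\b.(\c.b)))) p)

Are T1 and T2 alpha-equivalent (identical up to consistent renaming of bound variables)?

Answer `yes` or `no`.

Answer: no

Derivation:
Term 1: (((\g.(\h.((((\a.a) s) h) (g h)))) ((\f.(\g.(\h.((f h) g)))) u)) w)
Term 2: (((\g.(\h.((s h) (g h)))) ((\b.(\c.b)) (\b.(\c.b)))) p)
Alpha-equivalence: compare structure up to binder renaming.
Result: False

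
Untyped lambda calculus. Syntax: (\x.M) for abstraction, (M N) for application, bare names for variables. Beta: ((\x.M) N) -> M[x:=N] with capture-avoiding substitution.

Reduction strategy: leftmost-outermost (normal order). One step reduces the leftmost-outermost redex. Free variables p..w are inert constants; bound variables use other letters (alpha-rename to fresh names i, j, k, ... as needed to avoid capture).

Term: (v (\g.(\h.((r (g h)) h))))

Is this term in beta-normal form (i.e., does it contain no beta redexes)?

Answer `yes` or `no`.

Answer: yes

Derivation:
Term: (v (\g.(\h.((r (g h)) h))))
No beta redexes found.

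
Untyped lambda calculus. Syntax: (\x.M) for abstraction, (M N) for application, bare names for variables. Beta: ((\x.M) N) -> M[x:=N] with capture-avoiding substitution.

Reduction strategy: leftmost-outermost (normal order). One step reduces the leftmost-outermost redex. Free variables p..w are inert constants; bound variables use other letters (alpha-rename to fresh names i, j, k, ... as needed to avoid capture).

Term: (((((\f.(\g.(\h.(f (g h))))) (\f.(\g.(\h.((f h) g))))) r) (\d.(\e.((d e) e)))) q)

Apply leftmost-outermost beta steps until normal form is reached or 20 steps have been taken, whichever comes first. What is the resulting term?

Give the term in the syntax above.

Step 0: (((((\f.(\g.(\h.(f (g h))))) (\f.(\g.(\h.((f h) g))))) r) (\d.(\e.((d e) e)))) q)
Step 1: ((((\g.(\h.((\f.(\g.(\h.((f h) g)))) (g h)))) r) (\d.(\e.((d e) e)))) q)
Step 2: (((\h.((\f.(\g.(\h.((f h) g)))) (r h))) (\d.(\e.((d e) e)))) q)
Step 3: (((\f.(\g.(\h.((f h) g)))) (r (\d.(\e.((d e) e))))) q)
Step 4: ((\g.(\h.(((r (\d.(\e.((d e) e)))) h) g))) q)
Step 5: (\h.(((r (\d.(\e.((d e) e)))) h) q))

Answer: (\h.(((r (\d.(\e.((d e) e)))) h) q))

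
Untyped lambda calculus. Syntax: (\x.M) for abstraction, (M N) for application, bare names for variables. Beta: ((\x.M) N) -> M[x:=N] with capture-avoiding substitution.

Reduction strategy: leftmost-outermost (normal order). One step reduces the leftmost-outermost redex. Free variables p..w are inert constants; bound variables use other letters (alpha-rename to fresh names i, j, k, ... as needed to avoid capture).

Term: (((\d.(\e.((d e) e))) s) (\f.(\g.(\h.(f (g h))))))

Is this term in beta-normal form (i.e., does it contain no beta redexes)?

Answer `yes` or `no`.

Term: (((\d.(\e.((d e) e))) s) (\f.(\g.(\h.(f (g h))))))
Found 1 beta redex(es).

Answer: no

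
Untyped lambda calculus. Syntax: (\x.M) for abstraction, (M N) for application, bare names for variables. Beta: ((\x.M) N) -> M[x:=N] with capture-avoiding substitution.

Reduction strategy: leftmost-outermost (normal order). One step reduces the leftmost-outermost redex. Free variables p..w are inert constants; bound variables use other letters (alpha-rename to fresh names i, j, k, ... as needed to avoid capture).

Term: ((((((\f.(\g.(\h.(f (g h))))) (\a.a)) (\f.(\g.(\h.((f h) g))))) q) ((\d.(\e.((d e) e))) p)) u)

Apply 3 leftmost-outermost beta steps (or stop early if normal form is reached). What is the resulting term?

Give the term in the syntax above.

Step 0: ((((((\f.(\g.(\h.(f (g h))))) (\a.a)) (\f.(\g.(\h.((f h) g))))) q) ((\d.(\e.((d e) e))) p)) u)
Step 1: (((((\g.(\h.((\a.a) (g h)))) (\f.(\g.(\h.((f h) g))))) q) ((\d.(\e.((d e) e))) p)) u)
Step 2: ((((\h.((\a.a) ((\f.(\g.(\h.((f h) g)))) h))) q) ((\d.(\e.((d e) e))) p)) u)
Step 3: ((((\a.a) ((\f.(\g.(\h.((f h) g)))) q)) ((\d.(\e.((d e) e))) p)) u)

Answer: ((((\a.a) ((\f.(\g.(\h.((f h) g)))) q)) ((\d.(\e.((d e) e))) p)) u)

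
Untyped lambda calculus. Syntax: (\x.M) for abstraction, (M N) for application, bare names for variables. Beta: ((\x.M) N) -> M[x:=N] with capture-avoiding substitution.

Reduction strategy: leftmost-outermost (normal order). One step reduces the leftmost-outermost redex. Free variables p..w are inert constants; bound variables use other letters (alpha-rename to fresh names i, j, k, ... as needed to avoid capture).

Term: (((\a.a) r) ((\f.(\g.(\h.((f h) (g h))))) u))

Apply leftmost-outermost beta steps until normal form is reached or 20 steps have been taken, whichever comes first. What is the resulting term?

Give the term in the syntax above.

Step 0: (((\a.a) r) ((\f.(\g.(\h.((f h) (g h))))) u))
Step 1: (r ((\f.(\g.(\h.((f h) (g h))))) u))
Step 2: (r (\g.(\h.((u h) (g h)))))

Answer: (r (\g.(\h.((u h) (g h)))))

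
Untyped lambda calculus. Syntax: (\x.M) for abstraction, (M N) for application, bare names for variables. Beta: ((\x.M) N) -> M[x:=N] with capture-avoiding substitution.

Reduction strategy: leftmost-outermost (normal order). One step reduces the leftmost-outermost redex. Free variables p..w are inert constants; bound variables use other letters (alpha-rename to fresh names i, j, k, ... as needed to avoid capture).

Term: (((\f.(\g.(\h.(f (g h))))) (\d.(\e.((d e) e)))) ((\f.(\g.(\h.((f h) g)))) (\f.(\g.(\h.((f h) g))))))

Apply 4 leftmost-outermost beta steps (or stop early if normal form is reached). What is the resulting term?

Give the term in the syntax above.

Answer: (\h.(\e.((((\g.(\h.(((\f.(\g.(\h.((f h) g)))) h) g))) h) e) e)))

Derivation:
Step 0: (((\f.(\g.(\h.(f (g h))))) (\d.(\e.((d e) e)))) ((\f.(\g.(\h.((f h) g)))) (\f.(\g.(\h.((f h) g))))))
Step 1: ((\g.(\h.((\d.(\e.((d e) e))) (g h)))) ((\f.(\g.(\h.((f h) g)))) (\f.(\g.(\h.((f h) g))))))
Step 2: (\h.((\d.(\e.((d e) e))) (((\f.(\g.(\h.((f h) g)))) (\f.(\g.(\h.((f h) g))))) h)))
Step 3: (\h.(\e.(((((\f.(\g.(\h.((f h) g)))) (\f.(\g.(\h.((f h) g))))) h) e) e)))
Step 4: (\h.(\e.((((\g.(\h.(((\f.(\g.(\h.((f h) g)))) h) g))) h) e) e)))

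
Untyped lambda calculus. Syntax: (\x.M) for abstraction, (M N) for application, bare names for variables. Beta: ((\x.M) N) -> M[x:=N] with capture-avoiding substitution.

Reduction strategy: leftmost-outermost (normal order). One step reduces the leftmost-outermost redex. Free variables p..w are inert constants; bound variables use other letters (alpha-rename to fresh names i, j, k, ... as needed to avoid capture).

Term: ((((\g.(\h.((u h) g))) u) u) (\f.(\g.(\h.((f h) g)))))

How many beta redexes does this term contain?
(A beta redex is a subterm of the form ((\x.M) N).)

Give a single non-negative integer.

Term: ((((\g.(\h.((u h) g))) u) u) (\f.(\g.(\h.((f h) g)))))
  Redex: ((\g.(\h.((u h) g))) u)
Total redexes: 1

Answer: 1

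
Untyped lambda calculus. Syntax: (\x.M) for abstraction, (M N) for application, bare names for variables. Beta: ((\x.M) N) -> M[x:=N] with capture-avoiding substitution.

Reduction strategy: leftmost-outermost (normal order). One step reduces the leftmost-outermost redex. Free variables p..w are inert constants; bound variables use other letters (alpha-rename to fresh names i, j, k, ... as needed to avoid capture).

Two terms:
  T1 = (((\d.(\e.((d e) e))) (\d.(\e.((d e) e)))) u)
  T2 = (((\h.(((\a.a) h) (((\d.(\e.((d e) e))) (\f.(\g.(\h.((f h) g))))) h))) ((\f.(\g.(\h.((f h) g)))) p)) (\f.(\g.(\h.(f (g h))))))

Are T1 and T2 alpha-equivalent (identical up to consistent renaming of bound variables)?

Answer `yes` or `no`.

Answer: no

Derivation:
Term 1: (((\d.(\e.((d e) e))) (\d.(\e.((d e) e)))) u)
Term 2: (((\h.(((\a.a) h) (((\d.(\e.((d e) e))) (\f.(\g.(\h.((f h) g))))) h))) ((\f.(\g.(\h.((f h) g)))) p)) (\f.(\g.(\h.(f (g h))))))
Alpha-equivalence: compare structure up to binder renaming.
Result: False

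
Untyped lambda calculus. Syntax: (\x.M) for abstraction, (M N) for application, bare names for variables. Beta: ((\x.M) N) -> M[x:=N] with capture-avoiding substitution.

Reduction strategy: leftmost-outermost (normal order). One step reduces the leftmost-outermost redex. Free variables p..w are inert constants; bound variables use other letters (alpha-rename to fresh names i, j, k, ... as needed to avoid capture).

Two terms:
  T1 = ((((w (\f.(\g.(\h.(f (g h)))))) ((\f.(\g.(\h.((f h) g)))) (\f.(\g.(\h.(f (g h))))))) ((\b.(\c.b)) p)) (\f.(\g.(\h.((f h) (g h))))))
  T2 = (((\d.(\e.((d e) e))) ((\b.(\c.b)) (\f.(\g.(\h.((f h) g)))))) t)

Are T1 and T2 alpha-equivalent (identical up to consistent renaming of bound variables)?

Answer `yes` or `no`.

Answer: no

Derivation:
Term 1: ((((w (\f.(\g.(\h.(f (g h)))))) ((\f.(\g.(\h.((f h) g)))) (\f.(\g.(\h.(f (g h))))))) ((\b.(\c.b)) p)) (\f.(\g.(\h.((f h) (g h))))))
Term 2: (((\d.(\e.((d e) e))) ((\b.(\c.b)) (\f.(\g.(\h.((f h) g)))))) t)
Alpha-equivalence: compare structure up to binder renaming.
Result: False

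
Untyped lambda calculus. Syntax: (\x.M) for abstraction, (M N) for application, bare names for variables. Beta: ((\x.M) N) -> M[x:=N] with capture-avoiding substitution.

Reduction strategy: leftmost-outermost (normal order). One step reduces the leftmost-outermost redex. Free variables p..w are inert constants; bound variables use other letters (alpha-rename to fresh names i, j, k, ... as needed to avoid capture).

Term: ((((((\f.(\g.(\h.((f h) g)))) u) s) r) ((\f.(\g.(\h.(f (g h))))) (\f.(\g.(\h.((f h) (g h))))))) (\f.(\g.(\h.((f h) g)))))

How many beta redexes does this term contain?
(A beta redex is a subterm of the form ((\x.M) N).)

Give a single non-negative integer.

Term: ((((((\f.(\g.(\h.((f h) g)))) u) s) r) ((\f.(\g.(\h.(f (g h))))) (\f.(\g.(\h.((f h) (g h))))))) (\f.(\g.(\h.((f h) g)))))
  Redex: ((\f.(\g.(\h.((f h) g)))) u)
  Redex: ((\f.(\g.(\h.(f (g h))))) (\f.(\g.(\h.((f h) (g h))))))
Total redexes: 2

Answer: 2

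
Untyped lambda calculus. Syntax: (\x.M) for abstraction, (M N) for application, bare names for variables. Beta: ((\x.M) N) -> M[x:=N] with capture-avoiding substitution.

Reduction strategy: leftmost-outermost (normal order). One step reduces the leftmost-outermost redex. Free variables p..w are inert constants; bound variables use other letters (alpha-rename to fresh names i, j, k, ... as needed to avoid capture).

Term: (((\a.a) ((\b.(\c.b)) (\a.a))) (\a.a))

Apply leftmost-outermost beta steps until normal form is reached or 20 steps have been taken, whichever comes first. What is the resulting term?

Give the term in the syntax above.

Step 0: (((\a.a) ((\b.(\c.b)) (\a.a))) (\a.a))
Step 1: (((\b.(\c.b)) (\a.a)) (\a.a))
Step 2: ((\c.(\a.a)) (\a.a))
Step 3: (\a.a)

Answer: (\a.a)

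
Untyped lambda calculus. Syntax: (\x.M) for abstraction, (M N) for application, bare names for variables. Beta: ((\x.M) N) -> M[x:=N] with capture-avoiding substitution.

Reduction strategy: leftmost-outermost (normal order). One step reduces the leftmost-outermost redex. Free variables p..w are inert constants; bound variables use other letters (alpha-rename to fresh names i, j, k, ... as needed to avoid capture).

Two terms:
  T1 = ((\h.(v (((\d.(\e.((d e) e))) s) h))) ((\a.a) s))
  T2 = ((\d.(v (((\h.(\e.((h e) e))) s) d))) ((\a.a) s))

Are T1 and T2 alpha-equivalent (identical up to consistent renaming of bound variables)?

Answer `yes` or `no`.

Answer: yes

Derivation:
Term 1: ((\h.(v (((\d.(\e.((d e) e))) s) h))) ((\a.a) s))
Term 2: ((\d.(v (((\h.(\e.((h e) e))) s) d))) ((\a.a) s))
Alpha-equivalence: compare structure up to binder renaming.
Result: True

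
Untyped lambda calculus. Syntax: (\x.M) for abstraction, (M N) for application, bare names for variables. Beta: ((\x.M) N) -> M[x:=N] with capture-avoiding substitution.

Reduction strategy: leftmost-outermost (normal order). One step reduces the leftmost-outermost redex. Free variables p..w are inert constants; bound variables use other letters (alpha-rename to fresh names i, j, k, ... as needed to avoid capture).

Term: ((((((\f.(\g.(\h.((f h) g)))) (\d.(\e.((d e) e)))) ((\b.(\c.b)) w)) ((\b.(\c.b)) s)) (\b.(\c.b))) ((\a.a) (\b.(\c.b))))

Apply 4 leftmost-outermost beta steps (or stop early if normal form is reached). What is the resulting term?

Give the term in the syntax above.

Step 0: ((((((\f.(\g.(\h.((f h) g)))) (\d.(\e.((d e) e)))) ((\b.(\c.b)) w)) ((\b.(\c.b)) s)) (\b.(\c.b))) ((\a.a) (\b.(\c.b))))
Step 1: (((((\g.(\h.(((\d.(\e.((d e) e))) h) g))) ((\b.(\c.b)) w)) ((\b.(\c.b)) s)) (\b.(\c.b))) ((\a.a) (\b.(\c.b))))
Step 2: ((((\h.(((\d.(\e.((d e) e))) h) ((\b.(\c.b)) w))) ((\b.(\c.b)) s)) (\b.(\c.b))) ((\a.a) (\b.(\c.b))))
Step 3: (((((\d.(\e.((d e) e))) ((\b.(\c.b)) s)) ((\b.(\c.b)) w)) (\b.(\c.b))) ((\a.a) (\b.(\c.b))))
Step 4: ((((\e.((((\b.(\c.b)) s) e) e)) ((\b.(\c.b)) w)) (\b.(\c.b))) ((\a.a) (\b.(\c.b))))

Answer: ((((\e.((((\b.(\c.b)) s) e) e)) ((\b.(\c.b)) w)) (\b.(\c.b))) ((\a.a) (\b.(\c.b))))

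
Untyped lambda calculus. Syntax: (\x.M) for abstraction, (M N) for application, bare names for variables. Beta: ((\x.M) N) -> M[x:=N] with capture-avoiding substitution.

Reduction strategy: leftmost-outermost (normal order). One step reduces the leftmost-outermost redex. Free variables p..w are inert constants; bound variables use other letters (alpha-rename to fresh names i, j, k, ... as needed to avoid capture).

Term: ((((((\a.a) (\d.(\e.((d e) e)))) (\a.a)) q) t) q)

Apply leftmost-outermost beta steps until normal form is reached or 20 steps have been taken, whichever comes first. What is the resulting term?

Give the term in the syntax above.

Answer: (((q q) t) q)

Derivation:
Step 0: ((((((\a.a) (\d.(\e.((d e) e)))) (\a.a)) q) t) q)
Step 1: (((((\d.(\e.((d e) e))) (\a.a)) q) t) q)
Step 2: ((((\e.(((\a.a) e) e)) q) t) q)
Step 3: (((((\a.a) q) q) t) q)
Step 4: (((q q) t) q)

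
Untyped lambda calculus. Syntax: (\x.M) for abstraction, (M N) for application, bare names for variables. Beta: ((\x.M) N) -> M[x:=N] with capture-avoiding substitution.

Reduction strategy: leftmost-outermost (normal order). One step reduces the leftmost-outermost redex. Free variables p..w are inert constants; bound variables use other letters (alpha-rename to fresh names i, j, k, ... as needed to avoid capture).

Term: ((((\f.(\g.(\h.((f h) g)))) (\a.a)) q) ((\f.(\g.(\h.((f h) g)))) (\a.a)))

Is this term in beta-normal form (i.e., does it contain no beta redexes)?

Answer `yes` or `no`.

Term: ((((\f.(\g.(\h.((f h) g)))) (\a.a)) q) ((\f.(\g.(\h.((f h) g)))) (\a.a)))
Found 2 beta redex(es).

Answer: no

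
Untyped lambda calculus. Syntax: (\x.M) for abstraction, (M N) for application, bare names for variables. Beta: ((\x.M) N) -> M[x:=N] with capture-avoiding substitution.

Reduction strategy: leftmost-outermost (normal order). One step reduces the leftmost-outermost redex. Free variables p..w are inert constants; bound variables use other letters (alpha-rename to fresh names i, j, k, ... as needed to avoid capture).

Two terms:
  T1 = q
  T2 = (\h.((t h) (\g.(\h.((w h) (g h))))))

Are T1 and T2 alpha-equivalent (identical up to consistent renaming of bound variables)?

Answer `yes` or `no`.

Term 1: q
Term 2: (\h.((t h) (\g.(\h.((w h) (g h))))))
Alpha-equivalence: compare structure up to binder renaming.
Result: False

Answer: no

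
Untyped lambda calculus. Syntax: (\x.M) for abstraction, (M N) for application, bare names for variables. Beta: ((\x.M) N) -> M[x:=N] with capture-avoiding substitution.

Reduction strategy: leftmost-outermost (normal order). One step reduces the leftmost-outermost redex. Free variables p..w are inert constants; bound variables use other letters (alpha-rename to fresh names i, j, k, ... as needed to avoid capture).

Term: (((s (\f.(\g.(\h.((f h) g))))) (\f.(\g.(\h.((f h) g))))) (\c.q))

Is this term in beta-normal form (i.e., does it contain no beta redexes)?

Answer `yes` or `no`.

Answer: yes

Derivation:
Term: (((s (\f.(\g.(\h.((f h) g))))) (\f.(\g.(\h.((f h) g))))) (\c.q))
No beta redexes found.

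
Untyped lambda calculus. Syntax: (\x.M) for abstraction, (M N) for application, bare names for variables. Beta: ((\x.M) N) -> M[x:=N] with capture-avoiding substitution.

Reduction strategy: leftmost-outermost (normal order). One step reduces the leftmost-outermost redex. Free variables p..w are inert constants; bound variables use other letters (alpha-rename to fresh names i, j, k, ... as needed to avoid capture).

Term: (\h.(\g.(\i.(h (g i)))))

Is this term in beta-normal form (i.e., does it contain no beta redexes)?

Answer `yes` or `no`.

Answer: yes

Derivation:
Term: (\h.(\g.(\i.(h (g i)))))
No beta redexes found.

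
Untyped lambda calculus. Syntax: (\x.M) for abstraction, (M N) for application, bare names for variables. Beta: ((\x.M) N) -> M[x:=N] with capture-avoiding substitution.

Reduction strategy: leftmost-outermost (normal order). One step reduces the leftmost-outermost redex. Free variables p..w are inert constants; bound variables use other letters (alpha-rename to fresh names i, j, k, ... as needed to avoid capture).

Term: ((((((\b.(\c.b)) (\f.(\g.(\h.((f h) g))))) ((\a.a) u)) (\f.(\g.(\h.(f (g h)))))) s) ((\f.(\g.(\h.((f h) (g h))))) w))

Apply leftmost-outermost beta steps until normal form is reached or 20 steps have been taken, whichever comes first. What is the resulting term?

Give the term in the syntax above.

Step 0: ((((((\b.(\c.b)) (\f.(\g.(\h.((f h) g))))) ((\a.a) u)) (\f.(\g.(\h.(f (g h)))))) s) ((\f.(\g.(\h.((f h) (g h))))) w))
Step 1: (((((\c.(\f.(\g.(\h.((f h) g))))) ((\a.a) u)) (\f.(\g.(\h.(f (g h)))))) s) ((\f.(\g.(\h.((f h) (g h))))) w))
Step 2: ((((\f.(\g.(\h.((f h) g)))) (\f.(\g.(\h.(f (g h)))))) s) ((\f.(\g.(\h.((f h) (g h))))) w))
Step 3: (((\g.(\h.(((\f.(\g.(\h.(f (g h))))) h) g))) s) ((\f.(\g.(\h.((f h) (g h))))) w))
Step 4: ((\h.(((\f.(\g.(\h.(f (g h))))) h) s)) ((\f.(\g.(\h.((f h) (g h))))) w))
Step 5: (((\f.(\g.(\h.(f (g h))))) ((\f.(\g.(\h.((f h) (g h))))) w)) s)
Step 6: ((\g.(\h.(((\f.(\g.(\h.((f h) (g h))))) w) (g h)))) s)
Step 7: (\h.(((\f.(\g.(\h.((f h) (g h))))) w) (s h)))
Step 8: (\h.((\g.(\h.((w h) (g h)))) (s h)))
Step 9: (\h.(\i.((w i) ((s h) i))))

Answer: (\h.(\i.((w i) ((s h) i))))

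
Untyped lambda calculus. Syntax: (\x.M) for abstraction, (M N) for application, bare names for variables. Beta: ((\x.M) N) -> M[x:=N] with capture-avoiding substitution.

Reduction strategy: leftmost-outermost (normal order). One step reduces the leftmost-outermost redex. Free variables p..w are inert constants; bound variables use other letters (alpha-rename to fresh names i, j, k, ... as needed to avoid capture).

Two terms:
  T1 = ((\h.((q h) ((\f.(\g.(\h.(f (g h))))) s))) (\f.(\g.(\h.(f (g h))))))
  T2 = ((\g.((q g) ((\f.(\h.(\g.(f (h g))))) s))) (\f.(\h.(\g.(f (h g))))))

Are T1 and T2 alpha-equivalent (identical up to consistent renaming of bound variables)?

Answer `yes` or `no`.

Answer: yes

Derivation:
Term 1: ((\h.((q h) ((\f.(\g.(\h.(f (g h))))) s))) (\f.(\g.(\h.(f (g h))))))
Term 2: ((\g.((q g) ((\f.(\h.(\g.(f (h g))))) s))) (\f.(\h.(\g.(f (h g))))))
Alpha-equivalence: compare structure up to binder renaming.
Result: True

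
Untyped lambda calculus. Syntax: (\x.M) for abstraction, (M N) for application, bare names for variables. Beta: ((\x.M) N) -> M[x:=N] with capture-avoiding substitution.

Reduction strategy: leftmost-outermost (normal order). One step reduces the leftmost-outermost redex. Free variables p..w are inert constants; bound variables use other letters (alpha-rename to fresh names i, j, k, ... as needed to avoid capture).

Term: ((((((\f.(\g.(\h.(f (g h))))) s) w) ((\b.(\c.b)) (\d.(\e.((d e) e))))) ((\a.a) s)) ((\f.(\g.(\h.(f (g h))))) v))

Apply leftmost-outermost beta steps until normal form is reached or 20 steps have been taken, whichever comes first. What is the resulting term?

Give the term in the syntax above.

Step 0: ((((((\f.(\g.(\h.(f (g h))))) s) w) ((\b.(\c.b)) (\d.(\e.((d e) e))))) ((\a.a) s)) ((\f.(\g.(\h.(f (g h))))) v))
Step 1: (((((\g.(\h.(s (g h)))) w) ((\b.(\c.b)) (\d.(\e.((d e) e))))) ((\a.a) s)) ((\f.(\g.(\h.(f (g h))))) v))
Step 2: ((((\h.(s (w h))) ((\b.(\c.b)) (\d.(\e.((d e) e))))) ((\a.a) s)) ((\f.(\g.(\h.(f (g h))))) v))
Step 3: (((s (w ((\b.(\c.b)) (\d.(\e.((d e) e)))))) ((\a.a) s)) ((\f.(\g.(\h.(f (g h))))) v))
Step 4: (((s (w (\c.(\d.(\e.((d e) e)))))) ((\a.a) s)) ((\f.(\g.(\h.(f (g h))))) v))
Step 5: (((s (w (\c.(\d.(\e.((d e) e)))))) s) ((\f.(\g.(\h.(f (g h))))) v))
Step 6: (((s (w (\c.(\d.(\e.((d e) e)))))) s) (\g.(\h.(v (g h)))))

Answer: (((s (w (\c.(\d.(\e.((d e) e)))))) s) (\g.(\h.(v (g h)))))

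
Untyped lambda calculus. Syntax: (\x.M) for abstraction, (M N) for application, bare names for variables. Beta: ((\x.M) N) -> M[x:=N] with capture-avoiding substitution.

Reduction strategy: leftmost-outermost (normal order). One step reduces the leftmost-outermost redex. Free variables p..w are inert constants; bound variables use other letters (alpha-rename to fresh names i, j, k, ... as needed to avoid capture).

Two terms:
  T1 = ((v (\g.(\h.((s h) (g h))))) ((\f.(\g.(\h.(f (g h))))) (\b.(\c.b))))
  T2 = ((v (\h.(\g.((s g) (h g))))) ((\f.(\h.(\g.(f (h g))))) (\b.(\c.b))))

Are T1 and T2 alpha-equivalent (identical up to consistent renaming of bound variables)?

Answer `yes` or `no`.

Answer: yes

Derivation:
Term 1: ((v (\g.(\h.((s h) (g h))))) ((\f.(\g.(\h.(f (g h))))) (\b.(\c.b))))
Term 2: ((v (\h.(\g.((s g) (h g))))) ((\f.(\h.(\g.(f (h g))))) (\b.(\c.b))))
Alpha-equivalence: compare structure up to binder renaming.
Result: True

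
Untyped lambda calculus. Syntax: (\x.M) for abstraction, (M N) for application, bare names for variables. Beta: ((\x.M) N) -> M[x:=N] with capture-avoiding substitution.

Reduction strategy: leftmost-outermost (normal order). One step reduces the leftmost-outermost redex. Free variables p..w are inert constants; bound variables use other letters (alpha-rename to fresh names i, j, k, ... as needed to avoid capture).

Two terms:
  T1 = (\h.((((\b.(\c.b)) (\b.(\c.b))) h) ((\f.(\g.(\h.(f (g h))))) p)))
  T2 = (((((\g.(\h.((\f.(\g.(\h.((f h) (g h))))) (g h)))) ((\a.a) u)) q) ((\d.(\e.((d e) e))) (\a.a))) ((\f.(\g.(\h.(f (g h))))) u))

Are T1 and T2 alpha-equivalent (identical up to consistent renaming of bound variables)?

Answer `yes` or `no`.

Answer: no

Derivation:
Term 1: (\h.((((\b.(\c.b)) (\b.(\c.b))) h) ((\f.(\g.(\h.(f (g h))))) p)))
Term 2: (((((\g.(\h.((\f.(\g.(\h.((f h) (g h))))) (g h)))) ((\a.a) u)) q) ((\d.(\e.((d e) e))) (\a.a))) ((\f.(\g.(\h.(f (g h))))) u))
Alpha-equivalence: compare structure up to binder renaming.
Result: False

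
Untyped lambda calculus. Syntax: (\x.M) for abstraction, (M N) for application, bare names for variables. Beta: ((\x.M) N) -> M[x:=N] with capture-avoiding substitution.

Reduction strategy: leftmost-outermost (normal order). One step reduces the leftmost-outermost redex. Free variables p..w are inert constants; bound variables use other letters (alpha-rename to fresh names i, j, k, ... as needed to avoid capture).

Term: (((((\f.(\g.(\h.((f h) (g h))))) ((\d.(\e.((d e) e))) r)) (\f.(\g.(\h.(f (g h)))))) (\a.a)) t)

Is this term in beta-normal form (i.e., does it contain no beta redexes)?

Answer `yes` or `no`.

Answer: no

Derivation:
Term: (((((\f.(\g.(\h.((f h) (g h))))) ((\d.(\e.((d e) e))) r)) (\f.(\g.(\h.(f (g h)))))) (\a.a)) t)
Found 2 beta redex(es).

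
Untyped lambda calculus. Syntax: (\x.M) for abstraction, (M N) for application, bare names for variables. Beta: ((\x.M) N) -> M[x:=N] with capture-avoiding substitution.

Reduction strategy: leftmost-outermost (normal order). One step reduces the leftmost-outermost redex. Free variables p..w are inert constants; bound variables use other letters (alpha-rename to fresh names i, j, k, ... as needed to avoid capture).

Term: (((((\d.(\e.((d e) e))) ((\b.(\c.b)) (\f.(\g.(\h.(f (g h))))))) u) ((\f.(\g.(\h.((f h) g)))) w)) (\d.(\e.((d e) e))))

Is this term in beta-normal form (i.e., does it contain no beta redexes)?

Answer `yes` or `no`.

Term: (((((\d.(\e.((d e) e))) ((\b.(\c.b)) (\f.(\g.(\h.(f (g h))))))) u) ((\f.(\g.(\h.((f h) g)))) w)) (\d.(\e.((d e) e))))
Found 3 beta redex(es).

Answer: no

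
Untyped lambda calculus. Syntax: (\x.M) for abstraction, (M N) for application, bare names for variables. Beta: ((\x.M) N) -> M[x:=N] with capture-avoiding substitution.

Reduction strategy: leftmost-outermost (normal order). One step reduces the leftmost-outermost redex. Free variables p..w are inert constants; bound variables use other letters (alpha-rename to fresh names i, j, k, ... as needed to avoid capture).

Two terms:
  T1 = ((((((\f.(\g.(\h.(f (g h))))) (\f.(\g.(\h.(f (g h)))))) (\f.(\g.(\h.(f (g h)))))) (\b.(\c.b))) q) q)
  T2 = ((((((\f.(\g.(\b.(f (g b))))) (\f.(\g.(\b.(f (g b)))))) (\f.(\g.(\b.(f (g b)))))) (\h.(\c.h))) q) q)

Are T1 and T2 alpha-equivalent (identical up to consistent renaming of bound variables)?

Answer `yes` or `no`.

Term 1: ((((((\f.(\g.(\h.(f (g h))))) (\f.(\g.(\h.(f (g h)))))) (\f.(\g.(\h.(f (g h)))))) (\b.(\c.b))) q) q)
Term 2: ((((((\f.(\g.(\b.(f (g b))))) (\f.(\g.(\b.(f (g b)))))) (\f.(\g.(\b.(f (g b)))))) (\h.(\c.h))) q) q)
Alpha-equivalence: compare structure up to binder renaming.
Result: True

Answer: yes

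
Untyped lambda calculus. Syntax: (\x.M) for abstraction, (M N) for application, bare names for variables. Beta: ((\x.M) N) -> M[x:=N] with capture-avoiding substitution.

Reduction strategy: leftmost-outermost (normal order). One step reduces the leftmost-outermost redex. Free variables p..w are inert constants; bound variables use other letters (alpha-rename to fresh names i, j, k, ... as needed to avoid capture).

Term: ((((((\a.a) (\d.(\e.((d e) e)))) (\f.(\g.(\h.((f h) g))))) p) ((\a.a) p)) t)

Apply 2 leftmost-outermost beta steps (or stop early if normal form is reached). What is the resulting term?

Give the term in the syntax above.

Step 0: ((((((\a.a) (\d.(\e.((d e) e)))) (\f.(\g.(\h.((f h) g))))) p) ((\a.a) p)) t)
Step 1: (((((\d.(\e.((d e) e))) (\f.(\g.(\h.((f h) g))))) p) ((\a.a) p)) t)
Step 2: ((((\e.(((\f.(\g.(\h.((f h) g)))) e) e)) p) ((\a.a) p)) t)

Answer: ((((\e.(((\f.(\g.(\h.((f h) g)))) e) e)) p) ((\a.a) p)) t)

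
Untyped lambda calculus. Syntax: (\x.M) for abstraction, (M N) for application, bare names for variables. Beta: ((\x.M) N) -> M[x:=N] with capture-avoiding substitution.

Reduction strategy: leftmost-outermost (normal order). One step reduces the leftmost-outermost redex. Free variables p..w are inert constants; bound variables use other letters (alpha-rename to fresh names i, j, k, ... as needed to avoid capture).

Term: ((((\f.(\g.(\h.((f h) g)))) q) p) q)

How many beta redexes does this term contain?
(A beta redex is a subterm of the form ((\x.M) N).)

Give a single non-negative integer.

Term: ((((\f.(\g.(\h.((f h) g)))) q) p) q)
  Redex: ((\f.(\g.(\h.((f h) g)))) q)
Total redexes: 1

Answer: 1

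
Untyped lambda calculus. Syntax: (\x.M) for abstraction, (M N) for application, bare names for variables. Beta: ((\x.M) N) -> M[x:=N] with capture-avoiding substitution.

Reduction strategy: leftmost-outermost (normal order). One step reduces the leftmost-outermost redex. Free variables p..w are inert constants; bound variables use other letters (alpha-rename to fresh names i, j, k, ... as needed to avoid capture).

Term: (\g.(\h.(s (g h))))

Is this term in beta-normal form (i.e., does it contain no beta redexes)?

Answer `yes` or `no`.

Answer: yes

Derivation:
Term: (\g.(\h.(s (g h))))
No beta redexes found.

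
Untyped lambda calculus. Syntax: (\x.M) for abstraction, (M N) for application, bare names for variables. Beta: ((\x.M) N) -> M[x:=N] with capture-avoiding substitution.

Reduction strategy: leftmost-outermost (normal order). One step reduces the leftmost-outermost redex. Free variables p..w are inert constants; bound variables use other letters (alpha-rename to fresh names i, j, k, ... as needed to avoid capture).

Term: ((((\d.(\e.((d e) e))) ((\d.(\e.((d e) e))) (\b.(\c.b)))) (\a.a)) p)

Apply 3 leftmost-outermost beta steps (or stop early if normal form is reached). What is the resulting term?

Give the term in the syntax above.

Answer: ((((\e.(((\b.(\c.b)) e) e)) (\a.a)) (\a.a)) p)

Derivation:
Step 0: ((((\d.(\e.((d e) e))) ((\d.(\e.((d e) e))) (\b.(\c.b)))) (\a.a)) p)
Step 1: (((\e.((((\d.(\e.((d e) e))) (\b.(\c.b))) e) e)) (\a.a)) p)
Step 2: (((((\d.(\e.((d e) e))) (\b.(\c.b))) (\a.a)) (\a.a)) p)
Step 3: ((((\e.(((\b.(\c.b)) e) e)) (\a.a)) (\a.a)) p)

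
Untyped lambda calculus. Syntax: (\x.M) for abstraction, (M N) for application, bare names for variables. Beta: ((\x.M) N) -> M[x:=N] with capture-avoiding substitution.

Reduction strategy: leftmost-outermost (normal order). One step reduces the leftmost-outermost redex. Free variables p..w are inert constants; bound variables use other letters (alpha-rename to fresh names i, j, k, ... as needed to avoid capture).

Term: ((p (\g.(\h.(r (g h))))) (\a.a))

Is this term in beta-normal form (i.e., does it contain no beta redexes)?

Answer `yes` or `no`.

Answer: yes

Derivation:
Term: ((p (\g.(\h.(r (g h))))) (\a.a))
No beta redexes found.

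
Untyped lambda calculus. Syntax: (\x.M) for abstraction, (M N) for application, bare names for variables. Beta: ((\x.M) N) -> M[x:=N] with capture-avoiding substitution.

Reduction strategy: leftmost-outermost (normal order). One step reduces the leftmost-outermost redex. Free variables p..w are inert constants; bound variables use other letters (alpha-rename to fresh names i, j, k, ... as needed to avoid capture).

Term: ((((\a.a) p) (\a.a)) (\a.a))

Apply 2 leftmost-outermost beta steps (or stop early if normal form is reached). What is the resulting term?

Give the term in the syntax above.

Step 0: ((((\a.a) p) (\a.a)) (\a.a))
Step 1: ((p (\a.a)) (\a.a))
Step 2: (normal form reached)

Answer: ((p (\a.a)) (\a.a))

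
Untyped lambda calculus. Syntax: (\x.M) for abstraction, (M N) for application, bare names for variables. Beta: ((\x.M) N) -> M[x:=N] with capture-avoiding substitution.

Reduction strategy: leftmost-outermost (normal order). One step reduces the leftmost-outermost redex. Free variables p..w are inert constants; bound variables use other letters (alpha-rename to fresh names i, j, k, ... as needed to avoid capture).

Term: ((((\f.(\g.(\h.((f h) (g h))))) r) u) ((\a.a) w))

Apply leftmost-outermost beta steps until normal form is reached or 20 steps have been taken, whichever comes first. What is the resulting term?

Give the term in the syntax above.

Answer: ((r w) (u w))

Derivation:
Step 0: ((((\f.(\g.(\h.((f h) (g h))))) r) u) ((\a.a) w))
Step 1: (((\g.(\h.((r h) (g h)))) u) ((\a.a) w))
Step 2: ((\h.((r h) (u h))) ((\a.a) w))
Step 3: ((r ((\a.a) w)) (u ((\a.a) w)))
Step 4: ((r w) (u ((\a.a) w)))
Step 5: ((r w) (u w))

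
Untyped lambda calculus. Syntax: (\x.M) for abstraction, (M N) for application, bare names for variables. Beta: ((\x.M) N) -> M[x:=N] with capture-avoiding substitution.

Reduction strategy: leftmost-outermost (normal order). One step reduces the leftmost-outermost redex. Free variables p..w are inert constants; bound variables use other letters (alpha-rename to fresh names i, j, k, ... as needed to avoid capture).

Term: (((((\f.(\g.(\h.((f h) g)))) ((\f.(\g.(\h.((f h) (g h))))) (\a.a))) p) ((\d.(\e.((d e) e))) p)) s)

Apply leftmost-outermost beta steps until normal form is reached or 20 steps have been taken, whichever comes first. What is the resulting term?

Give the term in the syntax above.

Answer: ((p ((p p) p)) s)

Derivation:
Step 0: (((((\f.(\g.(\h.((f h) g)))) ((\f.(\g.(\h.((f h) (g h))))) (\a.a))) p) ((\d.(\e.((d e) e))) p)) s)
Step 1: ((((\g.(\h.((((\f.(\g.(\h.((f h) (g h))))) (\a.a)) h) g))) p) ((\d.(\e.((d e) e))) p)) s)
Step 2: (((\h.((((\f.(\g.(\h.((f h) (g h))))) (\a.a)) h) p)) ((\d.(\e.((d e) e))) p)) s)
Step 3: (((((\f.(\g.(\h.((f h) (g h))))) (\a.a)) ((\d.(\e.((d e) e))) p)) p) s)
Step 4: ((((\g.(\h.(((\a.a) h) (g h)))) ((\d.(\e.((d e) e))) p)) p) s)
Step 5: (((\h.(((\a.a) h) (((\d.(\e.((d e) e))) p) h))) p) s)
Step 6: ((((\a.a) p) (((\d.(\e.((d e) e))) p) p)) s)
Step 7: ((p (((\d.(\e.((d e) e))) p) p)) s)
Step 8: ((p ((\e.((p e) e)) p)) s)
Step 9: ((p ((p p) p)) s)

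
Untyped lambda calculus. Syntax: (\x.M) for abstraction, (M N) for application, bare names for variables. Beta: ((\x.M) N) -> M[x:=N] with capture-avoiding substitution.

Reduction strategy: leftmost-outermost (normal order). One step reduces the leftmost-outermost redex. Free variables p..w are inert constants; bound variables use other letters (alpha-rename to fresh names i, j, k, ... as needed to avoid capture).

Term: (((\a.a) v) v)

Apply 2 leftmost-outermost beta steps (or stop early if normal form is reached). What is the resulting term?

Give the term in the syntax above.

Answer: (v v)

Derivation:
Step 0: (((\a.a) v) v)
Step 1: (v v)
Step 2: (normal form reached)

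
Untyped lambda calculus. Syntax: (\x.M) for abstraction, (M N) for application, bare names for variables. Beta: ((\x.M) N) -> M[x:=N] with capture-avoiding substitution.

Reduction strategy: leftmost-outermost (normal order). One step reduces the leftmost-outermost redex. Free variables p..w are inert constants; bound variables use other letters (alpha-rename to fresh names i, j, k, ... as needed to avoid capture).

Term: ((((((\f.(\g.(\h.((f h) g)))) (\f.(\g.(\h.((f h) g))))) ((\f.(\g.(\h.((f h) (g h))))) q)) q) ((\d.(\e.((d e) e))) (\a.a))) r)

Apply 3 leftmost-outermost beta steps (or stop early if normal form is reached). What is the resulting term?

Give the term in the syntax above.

Answer: (((((\f.(\g.(\h.((f h) g)))) q) ((\f.(\g.(\h.((f h) (g h))))) q)) ((\d.(\e.((d e) e))) (\a.a))) r)

Derivation:
Step 0: ((((((\f.(\g.(\h.((f h) g)))) (\f.(\g.(\h.((f h) g))))) ((\f.(\g.(\h.((f h) (g h))))) q)) q) ((\d.(\e.((d e) e))) (\a.a))) r)
Step 1: (((((\g.(\h.(((\f.(\g.(\h.((f h) g)))) h) g))) ((\f.(\g.(\h.((f h) (g h))))) q)) q) ((\d.(\e.((d e) e))) (\a.a))) r)
Step 2: ((((\h.(((\f.(\g.(\h.((f h) g)))) h) ((\f.(\g.(\h.((f h) (g h))))) q))) q) ((\d.(\e.((d e) e))) (\a.a))) r)
Step 3: (((((\f.(\g.(\h.((f h) g)))) q) ((\f.(\g.(\h.((f h) (g h))))) q)) ((\d.(\e.((d e) e))) (\a.a))) r)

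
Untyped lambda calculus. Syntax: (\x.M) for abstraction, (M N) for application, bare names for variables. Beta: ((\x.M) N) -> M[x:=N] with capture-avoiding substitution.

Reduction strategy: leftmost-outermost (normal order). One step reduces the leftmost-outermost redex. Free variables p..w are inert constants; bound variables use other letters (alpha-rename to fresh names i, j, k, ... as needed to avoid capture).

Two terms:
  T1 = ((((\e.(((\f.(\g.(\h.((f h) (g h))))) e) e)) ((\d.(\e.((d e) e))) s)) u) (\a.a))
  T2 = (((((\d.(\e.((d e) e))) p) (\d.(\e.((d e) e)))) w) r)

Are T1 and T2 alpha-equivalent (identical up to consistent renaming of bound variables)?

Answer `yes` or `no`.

Term 1: ((((\e.(((\f.(\g.(\h.((f h) (g h))))) e) e)) ((\d.(\e.((d e) e))) s)) u) (\a.a))
Term 2: (((((\d.(\e.((d e) e))) p) (\d.(\e.((d e) e)))) w) r)
Alpha-equivalence: compare structure up to binder renaming.
Result: False

Answer: no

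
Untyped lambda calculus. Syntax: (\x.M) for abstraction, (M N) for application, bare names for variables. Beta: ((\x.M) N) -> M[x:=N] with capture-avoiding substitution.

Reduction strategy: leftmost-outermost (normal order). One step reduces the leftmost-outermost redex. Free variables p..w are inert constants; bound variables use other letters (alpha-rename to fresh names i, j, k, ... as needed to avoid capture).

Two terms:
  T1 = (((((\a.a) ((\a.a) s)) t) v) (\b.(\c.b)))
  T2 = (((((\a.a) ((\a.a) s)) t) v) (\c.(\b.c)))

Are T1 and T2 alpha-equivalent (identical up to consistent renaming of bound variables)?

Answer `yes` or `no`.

Answer: yes

Derivation:
Term 1: (((((\a.a) ((\a.a) s)) t) v) (\b.(\c.b)))
Term 2: (((((\a.a) ((\a.a) s)) t) v) (\c.(\b.c)))
Alpha-equivalence: compare structure up to binder renaming.
Result: True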